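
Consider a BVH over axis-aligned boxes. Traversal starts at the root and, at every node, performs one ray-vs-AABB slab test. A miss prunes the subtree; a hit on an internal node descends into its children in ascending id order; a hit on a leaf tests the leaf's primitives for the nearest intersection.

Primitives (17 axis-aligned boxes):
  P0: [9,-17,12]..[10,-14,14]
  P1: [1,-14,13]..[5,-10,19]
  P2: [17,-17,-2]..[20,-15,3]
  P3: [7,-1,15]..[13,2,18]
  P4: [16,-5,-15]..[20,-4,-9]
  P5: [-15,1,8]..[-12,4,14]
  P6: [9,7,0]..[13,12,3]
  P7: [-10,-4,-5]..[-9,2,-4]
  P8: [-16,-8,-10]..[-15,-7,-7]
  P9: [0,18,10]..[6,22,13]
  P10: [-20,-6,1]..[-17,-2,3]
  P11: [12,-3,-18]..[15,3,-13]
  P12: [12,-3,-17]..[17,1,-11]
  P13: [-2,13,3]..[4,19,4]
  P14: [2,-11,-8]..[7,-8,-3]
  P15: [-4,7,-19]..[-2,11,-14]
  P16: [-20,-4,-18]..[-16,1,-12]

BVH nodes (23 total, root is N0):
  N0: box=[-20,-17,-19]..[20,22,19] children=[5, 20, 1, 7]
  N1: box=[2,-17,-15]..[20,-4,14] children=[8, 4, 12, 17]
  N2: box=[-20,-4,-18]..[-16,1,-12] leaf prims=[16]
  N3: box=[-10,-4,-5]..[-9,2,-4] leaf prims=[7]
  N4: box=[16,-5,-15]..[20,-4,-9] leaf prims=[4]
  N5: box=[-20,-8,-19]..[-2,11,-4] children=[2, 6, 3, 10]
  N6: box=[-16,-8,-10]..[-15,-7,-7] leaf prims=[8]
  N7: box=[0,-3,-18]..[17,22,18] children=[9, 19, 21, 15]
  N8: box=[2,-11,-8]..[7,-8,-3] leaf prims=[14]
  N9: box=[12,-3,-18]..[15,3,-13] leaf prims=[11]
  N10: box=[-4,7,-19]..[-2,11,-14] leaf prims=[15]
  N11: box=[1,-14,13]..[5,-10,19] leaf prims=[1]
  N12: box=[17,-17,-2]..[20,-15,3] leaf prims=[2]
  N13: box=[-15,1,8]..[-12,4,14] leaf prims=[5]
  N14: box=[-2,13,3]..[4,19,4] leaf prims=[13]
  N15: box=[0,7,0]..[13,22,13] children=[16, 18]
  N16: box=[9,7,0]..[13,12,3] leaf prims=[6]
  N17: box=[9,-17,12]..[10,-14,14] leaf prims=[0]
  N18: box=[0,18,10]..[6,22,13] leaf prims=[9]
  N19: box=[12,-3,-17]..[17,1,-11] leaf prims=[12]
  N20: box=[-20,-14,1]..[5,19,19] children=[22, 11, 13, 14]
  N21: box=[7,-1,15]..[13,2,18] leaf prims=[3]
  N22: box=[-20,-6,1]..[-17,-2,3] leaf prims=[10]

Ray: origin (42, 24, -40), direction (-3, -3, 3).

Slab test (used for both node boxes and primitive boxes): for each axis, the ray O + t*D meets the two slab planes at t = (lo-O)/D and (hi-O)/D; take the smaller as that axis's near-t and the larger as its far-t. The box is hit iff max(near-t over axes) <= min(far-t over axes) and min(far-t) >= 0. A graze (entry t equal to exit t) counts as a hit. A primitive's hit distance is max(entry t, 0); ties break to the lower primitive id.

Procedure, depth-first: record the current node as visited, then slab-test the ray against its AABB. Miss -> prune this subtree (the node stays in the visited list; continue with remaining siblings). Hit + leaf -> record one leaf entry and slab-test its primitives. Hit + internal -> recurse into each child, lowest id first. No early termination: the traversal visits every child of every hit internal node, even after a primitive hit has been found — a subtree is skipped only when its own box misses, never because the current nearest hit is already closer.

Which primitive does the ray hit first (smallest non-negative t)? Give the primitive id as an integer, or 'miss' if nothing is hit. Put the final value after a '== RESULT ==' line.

Trace the traversal:
N0 x:[22/3,62/3] y:[2/3,41/3] z:[7,59/3] -> hit [22/3,41/3], descend [1, 5, 7, 20]
  N1 x:[22/3,40/3] y:[28/3,41/3] z:[25/3,18] -> hit [28/3,40/3], descend [4, 8, 12, 17]
    N4 x:[22/3,26/3] y:[28/3,29/3] z:[25/3,31/3] -> miss, prune
    N8 x:[35/3,40/3] y:[32/3,35/3] z:[32/3,37/3] -> hit [35/3,35/3] leaf, test {P14@t=35/3}
    N12 x:[22/3,25/3] y:[13,41/3] z:[38/3,43/3] -> miss, prune
    N17 x:[32/3,11] y:[38/3,41/3] z:[52/3,18] -> miss, prune
  N5 x:[44/3,62/3] y:[13/3,32/3] z:[7,12] -> miss, prune
  N7 x:[25/3,14] y:[2/3,9] z:[22/3,58/3] -> hit [25/3,9], descend [9, 15, 19, 21]
    N9 x:[9,10] y:[7,9] z:[22/3,9] -> hit [9,9] leaf, test {P11@t=9}
    N15 x:[29/3,14] y:[2/3,17/3] z:[40/3,53/3] -> miss, prune
    N19 x:[25/3,10] y:[23/3,9] z:[23/3,29/3] -> hit [25/3,9] leaf, test {P12@t=25/3}
    N21 x:[29/3,35/3] y:[22/3,25/3] z:[55/3,58/3] -> miss, prune
  N20 x:[37/3,62/3] y:[5/3,38/3] z:[41/3,59/3] -> miss, prune

13 AABB tests over nodes [0, 1, 4, 8, 12, 17, 5, 7, 9, 15, 19, 21, 20]; 3 leaves entered; closest P12.

== RESULT ==
12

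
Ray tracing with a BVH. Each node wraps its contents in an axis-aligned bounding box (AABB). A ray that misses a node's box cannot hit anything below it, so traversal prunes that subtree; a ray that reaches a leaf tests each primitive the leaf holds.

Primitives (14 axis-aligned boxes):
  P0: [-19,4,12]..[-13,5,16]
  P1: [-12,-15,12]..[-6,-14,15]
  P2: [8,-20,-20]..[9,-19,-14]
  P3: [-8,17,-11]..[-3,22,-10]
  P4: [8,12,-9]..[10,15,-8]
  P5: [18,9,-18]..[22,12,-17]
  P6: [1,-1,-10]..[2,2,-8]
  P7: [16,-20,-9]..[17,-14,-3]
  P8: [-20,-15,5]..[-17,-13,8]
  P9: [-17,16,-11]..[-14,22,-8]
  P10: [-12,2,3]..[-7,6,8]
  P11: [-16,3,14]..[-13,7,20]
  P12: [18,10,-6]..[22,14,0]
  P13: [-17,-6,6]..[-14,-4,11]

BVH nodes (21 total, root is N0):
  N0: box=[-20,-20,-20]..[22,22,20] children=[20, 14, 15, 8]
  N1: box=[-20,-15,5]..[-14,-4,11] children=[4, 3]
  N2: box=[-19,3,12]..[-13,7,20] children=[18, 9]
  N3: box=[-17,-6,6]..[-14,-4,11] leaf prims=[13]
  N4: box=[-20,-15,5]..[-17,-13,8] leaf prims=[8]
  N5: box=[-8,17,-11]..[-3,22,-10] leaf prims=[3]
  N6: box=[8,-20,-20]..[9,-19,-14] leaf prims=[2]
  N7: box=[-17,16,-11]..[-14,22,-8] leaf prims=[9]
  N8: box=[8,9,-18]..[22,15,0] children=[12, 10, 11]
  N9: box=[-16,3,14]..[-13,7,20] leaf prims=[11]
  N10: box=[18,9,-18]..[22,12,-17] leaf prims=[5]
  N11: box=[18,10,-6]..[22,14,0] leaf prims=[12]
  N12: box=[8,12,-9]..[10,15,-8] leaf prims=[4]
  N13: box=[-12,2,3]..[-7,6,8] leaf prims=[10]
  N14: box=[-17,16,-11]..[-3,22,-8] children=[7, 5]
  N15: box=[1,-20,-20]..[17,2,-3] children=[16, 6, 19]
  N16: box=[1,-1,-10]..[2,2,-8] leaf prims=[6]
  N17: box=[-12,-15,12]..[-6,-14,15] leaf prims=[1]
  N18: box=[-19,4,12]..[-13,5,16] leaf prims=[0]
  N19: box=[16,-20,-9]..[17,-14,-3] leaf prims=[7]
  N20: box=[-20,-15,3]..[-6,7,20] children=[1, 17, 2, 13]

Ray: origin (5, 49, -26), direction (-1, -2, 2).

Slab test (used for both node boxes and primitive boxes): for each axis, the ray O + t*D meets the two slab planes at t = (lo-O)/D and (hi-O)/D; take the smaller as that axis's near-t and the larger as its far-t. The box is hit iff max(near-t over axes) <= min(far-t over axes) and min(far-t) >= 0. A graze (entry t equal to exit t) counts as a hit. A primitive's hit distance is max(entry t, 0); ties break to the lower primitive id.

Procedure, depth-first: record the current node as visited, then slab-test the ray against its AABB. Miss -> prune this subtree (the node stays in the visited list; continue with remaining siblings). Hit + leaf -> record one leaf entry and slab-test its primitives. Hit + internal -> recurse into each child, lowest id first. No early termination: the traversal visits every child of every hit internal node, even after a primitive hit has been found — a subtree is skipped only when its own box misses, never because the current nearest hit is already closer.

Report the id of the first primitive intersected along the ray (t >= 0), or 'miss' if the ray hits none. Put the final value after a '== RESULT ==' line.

Trace the traversal:
N0 x:[-17,25] y:[27/2,69/2] z:[3,23] -> hit [27/2,23], descend [8, 14, 15, 20]
  N8 x:[-17,-3] y:[17,20] z:[4,13] -> miss, prune
  N14 x:[8,22] y:[27/2,33/2] z:[15/2,9] -> miss, prune
  N15 x:[-12,4] y:[47/2,69/2] z:[3,23/2] -> miss, prune
  N20 x:[11,25] y:[21,32] z:[29/2,23] -> hit [21,23], descend [1, 2, 13, 17]
    N1 x:[19,25] y:[53/2,32] z:[31/2,37/2] -> miss, prune
    N2 x:[18,24] y:[21,23] z:[19,23] -> hit [21,23], descend [9, 18]
      N9 x:[18,21] y:[21,23] z:[20,23] -> hit [21,21] leaf, test {P11@t=21}
      N18 x:[18,24] y:[22,45/2] z:[19,21] -> miss, prune
    N13 x:[12,17] y:[43/2,47/2] z:[29/2,17] -> miss, prune
    N17 x:[11,17] y:[63/2,32] z:[19,41/2] -> miss, prune

Visited [0, 8, 14, 15, 20, 1, 2, 9, 18, 13, 17]. Tests: 11 box, 1 leaf. Nearest: P11.

== RESULT ==
11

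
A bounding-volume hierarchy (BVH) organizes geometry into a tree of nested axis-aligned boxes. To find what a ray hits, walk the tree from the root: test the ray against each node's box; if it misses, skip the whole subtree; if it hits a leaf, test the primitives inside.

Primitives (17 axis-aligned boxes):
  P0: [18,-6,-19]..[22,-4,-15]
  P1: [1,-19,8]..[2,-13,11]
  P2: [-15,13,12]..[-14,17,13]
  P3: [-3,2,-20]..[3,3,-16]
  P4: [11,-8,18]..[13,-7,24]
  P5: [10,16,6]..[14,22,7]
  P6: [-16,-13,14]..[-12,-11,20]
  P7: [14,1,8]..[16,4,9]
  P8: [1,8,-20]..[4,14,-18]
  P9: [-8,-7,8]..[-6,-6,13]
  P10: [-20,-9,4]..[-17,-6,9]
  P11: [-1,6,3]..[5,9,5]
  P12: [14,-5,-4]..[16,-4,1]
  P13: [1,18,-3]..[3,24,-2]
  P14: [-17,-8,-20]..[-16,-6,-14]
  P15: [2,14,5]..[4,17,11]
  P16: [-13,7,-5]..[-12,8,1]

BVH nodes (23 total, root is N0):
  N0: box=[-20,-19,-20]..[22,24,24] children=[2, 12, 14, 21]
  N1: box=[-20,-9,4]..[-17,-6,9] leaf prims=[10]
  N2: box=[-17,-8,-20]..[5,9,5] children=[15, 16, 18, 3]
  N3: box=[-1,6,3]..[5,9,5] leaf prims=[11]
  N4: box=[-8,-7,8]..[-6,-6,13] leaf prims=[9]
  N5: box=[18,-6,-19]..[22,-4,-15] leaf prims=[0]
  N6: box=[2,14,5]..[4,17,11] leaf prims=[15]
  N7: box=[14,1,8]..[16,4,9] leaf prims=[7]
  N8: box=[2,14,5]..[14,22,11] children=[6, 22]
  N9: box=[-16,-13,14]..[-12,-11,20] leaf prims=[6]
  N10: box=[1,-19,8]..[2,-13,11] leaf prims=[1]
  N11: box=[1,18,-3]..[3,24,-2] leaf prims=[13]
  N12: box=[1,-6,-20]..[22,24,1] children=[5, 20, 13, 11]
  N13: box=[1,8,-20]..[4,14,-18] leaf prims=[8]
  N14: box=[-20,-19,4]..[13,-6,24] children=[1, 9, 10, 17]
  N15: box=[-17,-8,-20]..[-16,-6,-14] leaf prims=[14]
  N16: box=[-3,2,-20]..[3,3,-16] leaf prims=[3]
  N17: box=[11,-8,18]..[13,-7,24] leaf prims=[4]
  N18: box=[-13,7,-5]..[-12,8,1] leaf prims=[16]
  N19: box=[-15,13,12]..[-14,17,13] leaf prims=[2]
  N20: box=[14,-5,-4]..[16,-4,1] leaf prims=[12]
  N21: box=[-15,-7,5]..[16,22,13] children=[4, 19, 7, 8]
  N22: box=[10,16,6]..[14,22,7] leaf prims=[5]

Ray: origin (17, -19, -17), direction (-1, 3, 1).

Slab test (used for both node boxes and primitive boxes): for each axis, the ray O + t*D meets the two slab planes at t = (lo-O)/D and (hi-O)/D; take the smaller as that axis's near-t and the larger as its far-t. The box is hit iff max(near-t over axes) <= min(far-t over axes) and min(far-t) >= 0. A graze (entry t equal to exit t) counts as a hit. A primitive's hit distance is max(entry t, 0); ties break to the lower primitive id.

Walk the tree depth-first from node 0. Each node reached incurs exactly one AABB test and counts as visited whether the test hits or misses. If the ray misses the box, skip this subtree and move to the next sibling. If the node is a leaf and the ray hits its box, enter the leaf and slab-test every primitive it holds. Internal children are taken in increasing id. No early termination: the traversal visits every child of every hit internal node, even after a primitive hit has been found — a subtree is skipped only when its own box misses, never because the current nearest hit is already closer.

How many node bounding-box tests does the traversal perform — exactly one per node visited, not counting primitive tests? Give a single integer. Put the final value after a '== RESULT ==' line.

Walk:
N0 x:[-5,37] y:[0,43/3] z:[-3,41] -> hit [0,43/3], descend [2, 12, 14, 21]
  N2 x:[12,34] y:[11/3,28/3] z:[-3,22] -> miss, prune
  N12 x:[-5,16] y:[13/3,43/3] z:[-3,18] -> hit [13/3,43/3], descend [5, 11, 13, 20]
    N5 x:[-5,-1] y:[13/3,5] z:[-2,2] -> miss, prune
    N11 x:[14,16] y:[37/3,43/3] z:[14,15] -> hit [14,43/3] leaf, test {P13@t=14}
    N13 x:[13,16] y:[9,11] z:[-3,-1] -> miss, prune
    N20 x:[1,3] y:[14/3,5] z:[13,18] -> miss, prune
  N14 x:[4,37] y:[0,13/3] z:[21,41] -> miss, prune
  N21 x:[1,32] y:[4,41/3] z:[22,30] -> miss, prune

Visited [0, 2, 12, 5, 11, 13, 20, 14, 21]. Tests: 9 box, 1 leaf. Nearest: P13.

== RESULT ==
9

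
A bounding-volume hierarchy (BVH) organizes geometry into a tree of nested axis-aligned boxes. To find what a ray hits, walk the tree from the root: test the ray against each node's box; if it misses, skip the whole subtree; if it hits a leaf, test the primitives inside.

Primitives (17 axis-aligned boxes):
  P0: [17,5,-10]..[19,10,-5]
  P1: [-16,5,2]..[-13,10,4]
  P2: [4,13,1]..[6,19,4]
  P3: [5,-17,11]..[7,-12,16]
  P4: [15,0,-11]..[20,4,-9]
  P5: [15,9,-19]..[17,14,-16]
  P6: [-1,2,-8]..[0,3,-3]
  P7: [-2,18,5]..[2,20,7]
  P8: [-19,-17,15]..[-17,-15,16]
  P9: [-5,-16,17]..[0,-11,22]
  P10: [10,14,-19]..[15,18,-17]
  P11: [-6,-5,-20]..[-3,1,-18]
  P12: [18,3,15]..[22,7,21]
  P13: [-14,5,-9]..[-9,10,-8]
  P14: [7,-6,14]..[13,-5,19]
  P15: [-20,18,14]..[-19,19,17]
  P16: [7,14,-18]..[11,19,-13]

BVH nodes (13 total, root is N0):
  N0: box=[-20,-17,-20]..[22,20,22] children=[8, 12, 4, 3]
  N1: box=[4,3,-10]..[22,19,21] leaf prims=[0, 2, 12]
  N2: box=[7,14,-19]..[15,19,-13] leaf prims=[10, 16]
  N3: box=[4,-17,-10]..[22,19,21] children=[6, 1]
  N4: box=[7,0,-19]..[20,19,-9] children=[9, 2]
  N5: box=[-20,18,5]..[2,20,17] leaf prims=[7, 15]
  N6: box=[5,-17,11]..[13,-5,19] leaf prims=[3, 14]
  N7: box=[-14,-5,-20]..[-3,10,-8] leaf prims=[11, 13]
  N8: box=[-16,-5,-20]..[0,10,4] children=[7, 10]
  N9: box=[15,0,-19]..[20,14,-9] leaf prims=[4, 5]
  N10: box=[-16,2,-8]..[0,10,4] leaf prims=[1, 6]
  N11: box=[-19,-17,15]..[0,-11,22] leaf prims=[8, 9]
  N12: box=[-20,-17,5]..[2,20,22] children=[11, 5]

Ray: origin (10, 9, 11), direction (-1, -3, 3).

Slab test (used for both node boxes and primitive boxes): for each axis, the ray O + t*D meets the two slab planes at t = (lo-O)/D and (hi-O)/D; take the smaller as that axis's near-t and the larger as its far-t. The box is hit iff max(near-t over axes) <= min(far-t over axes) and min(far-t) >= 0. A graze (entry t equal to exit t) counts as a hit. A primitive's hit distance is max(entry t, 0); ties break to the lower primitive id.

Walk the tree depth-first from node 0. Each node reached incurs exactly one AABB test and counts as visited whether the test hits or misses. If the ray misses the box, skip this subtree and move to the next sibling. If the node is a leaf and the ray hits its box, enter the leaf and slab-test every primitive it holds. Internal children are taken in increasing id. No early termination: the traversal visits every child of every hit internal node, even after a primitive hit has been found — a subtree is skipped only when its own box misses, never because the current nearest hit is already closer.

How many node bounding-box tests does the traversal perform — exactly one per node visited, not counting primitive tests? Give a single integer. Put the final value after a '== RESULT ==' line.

Traverse from the root:
N0 x:[-12,30] y:[-11/3,26/3] z:[-31/3,11/3] -> hit [-11/3,11/3], descend [3, 4, 8, 12]
  N3 x:[-12,6] y:[-10/3,26/3] z:[-7,10/3] -> hit [-10/3,10/3], descend [1, 6]
    N1 x:[-12,6] y:[-10/3,2] z:[-7,10/3] -> hit [-10/3,2] leaf, test {P0(miss), P2(miss), P12(miss)}
    N6 x:[-3,5] y:[14/3,26/3] z:[0,8/3] -> miss, prune
  N4 x:[-10,3] y:[-10/3,3] z:[-10,-20/3] -> miss, prune
  N8 x:[10,26] y:[-1/3,14/3] z:[-31/3,-7/3] -> miss, prune
  N12 x:[8,30] y:[-11/3,26/3] z:[-2,11/3] -> miss, prune

Visited [0, 3, 1, 6, 4, 8, 12]. Tests: 7 box, 1 leaf. Nearest: miss.

== RESULT ==
7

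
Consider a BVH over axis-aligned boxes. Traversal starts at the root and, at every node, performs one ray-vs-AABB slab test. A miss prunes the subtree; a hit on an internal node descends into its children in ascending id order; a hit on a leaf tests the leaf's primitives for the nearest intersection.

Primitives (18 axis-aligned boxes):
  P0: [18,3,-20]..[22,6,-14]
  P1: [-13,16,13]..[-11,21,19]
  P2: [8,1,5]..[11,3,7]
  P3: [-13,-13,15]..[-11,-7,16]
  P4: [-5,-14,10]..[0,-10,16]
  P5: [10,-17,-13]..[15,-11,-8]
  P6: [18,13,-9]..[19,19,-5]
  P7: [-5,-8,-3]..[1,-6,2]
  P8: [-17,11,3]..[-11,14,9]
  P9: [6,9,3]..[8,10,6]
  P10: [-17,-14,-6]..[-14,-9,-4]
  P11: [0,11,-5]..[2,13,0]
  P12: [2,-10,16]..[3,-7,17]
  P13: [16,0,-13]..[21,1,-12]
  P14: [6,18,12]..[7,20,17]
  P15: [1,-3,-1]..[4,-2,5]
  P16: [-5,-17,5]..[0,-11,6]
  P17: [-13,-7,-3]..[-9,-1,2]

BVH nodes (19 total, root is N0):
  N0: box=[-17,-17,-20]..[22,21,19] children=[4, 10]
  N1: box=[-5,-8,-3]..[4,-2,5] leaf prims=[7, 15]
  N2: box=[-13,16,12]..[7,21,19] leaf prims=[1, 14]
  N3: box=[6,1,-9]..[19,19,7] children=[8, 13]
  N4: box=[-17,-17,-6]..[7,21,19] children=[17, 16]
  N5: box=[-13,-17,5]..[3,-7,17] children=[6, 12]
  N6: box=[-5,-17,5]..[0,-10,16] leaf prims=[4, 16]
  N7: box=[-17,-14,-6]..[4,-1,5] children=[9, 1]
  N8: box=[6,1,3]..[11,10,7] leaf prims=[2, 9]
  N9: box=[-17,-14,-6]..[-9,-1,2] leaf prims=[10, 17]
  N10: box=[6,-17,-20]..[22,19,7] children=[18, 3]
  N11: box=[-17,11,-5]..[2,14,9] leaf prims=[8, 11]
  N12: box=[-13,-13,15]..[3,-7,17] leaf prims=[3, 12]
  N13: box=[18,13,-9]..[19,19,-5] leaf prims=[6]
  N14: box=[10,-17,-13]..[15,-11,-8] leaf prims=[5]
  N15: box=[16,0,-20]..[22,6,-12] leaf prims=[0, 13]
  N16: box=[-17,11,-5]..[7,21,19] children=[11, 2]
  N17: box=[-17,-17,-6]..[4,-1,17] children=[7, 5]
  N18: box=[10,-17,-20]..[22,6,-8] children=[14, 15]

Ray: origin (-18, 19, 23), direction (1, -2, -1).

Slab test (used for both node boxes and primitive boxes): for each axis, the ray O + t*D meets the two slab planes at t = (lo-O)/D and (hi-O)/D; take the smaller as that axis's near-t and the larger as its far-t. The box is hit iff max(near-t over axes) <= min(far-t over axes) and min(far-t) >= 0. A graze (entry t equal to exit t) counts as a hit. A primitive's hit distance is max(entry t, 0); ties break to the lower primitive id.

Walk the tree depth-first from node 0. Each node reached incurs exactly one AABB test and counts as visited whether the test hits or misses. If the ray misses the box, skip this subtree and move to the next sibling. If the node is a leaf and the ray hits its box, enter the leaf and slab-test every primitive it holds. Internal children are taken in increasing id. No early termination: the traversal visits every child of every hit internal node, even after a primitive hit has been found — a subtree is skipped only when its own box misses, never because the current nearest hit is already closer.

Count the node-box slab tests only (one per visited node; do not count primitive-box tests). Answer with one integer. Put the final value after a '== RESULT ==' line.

Traverse from the root:
N0 x:[1,40] y:[-1,18] z:[4,43] -> hit [4,18], descend [4, 10]
  N4 x:[1,25] y:[-1,18] z:[4,29] -> hit [4,18], descend [16, 17]
    N16 x:[1,25] y:[-1,4] z:[4,28] -> hit [4,4], descend [2, 11]
      N2 x:[5,25] y:[-1,3/2] z:[4,11] -> miss, prune
      N11 x:[1,20] y:[5/2,4] z:[14,28] -> miss, prune
    N17 x:[1,22] y:[10,18] z:[6,29] -> hit [10,18], descend [5, 7]
      N5 x:[5,21] y:[13,18] z:[6,18] -> hit [13,18], descend [6, 12]
        N6 x:[13,18] y:[29/2,18] z:[7,18] -> hit [29/2,18] leaf, test {P4(miss), P16@t=17}
        N12 x:[5,21] y:[13,16] z:[6,8] -> miss, prune
      N7 x:[1,22] y:[10,33/2] z:[18,29] -> miss, prune
  N10 x:[24,40] y:[0,18] z:[16,43] -> miss, prune

Summary -> nodes [0, 4, 16, 2, 11, 17, 5, 6, 12, 7, 10]; box-tests=11; leaf-entries=1; first=P16

== RESULT ==
11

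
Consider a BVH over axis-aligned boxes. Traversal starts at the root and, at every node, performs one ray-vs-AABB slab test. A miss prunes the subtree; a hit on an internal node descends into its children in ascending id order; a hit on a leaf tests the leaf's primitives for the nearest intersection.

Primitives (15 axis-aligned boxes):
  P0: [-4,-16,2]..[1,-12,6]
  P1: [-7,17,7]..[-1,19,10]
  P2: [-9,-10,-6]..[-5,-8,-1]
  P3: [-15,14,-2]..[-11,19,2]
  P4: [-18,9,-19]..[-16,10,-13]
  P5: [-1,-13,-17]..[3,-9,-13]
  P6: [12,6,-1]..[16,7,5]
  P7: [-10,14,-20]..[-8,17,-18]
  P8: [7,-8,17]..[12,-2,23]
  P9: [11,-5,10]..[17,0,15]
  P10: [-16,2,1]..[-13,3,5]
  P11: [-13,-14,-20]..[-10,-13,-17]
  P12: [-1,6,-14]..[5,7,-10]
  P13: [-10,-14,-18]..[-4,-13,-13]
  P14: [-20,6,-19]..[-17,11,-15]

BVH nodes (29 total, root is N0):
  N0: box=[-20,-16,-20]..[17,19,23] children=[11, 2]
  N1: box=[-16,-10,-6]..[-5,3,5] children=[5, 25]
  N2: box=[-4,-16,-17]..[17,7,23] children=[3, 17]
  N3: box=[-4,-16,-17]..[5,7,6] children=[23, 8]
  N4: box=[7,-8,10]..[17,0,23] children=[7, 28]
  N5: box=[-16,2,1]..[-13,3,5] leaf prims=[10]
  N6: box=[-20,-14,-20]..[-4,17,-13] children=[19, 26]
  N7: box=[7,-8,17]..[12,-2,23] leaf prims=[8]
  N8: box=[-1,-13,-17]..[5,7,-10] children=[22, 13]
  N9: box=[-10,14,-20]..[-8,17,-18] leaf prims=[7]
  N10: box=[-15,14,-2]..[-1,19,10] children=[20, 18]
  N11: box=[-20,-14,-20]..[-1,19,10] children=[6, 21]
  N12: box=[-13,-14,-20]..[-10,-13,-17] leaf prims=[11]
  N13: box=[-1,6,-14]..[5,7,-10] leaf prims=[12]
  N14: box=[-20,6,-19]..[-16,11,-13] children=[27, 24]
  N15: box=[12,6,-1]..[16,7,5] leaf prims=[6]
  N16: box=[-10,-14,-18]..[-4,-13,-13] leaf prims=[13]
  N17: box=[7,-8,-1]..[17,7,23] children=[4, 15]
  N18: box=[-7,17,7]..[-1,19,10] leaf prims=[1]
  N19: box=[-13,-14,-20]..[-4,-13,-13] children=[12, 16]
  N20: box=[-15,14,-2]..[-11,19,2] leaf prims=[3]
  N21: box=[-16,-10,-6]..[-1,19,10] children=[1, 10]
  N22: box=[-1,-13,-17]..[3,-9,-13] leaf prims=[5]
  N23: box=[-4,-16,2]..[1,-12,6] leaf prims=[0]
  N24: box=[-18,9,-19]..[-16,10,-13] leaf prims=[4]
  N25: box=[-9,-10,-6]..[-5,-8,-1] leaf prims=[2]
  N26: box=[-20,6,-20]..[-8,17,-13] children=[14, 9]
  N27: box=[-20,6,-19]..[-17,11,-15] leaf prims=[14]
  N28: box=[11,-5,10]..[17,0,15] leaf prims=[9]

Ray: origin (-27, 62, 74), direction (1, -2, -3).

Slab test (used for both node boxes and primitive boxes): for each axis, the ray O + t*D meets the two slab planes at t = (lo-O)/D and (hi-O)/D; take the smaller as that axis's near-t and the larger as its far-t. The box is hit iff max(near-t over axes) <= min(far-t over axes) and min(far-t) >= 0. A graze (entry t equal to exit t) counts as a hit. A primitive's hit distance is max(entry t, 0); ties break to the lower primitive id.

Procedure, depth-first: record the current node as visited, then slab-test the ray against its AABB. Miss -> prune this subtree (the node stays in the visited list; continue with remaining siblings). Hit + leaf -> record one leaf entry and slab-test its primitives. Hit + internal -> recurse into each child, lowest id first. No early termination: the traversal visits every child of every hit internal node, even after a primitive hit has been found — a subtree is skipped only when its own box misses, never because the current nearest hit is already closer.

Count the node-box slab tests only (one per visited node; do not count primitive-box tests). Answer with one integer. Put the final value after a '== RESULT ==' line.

Traverse from the root:
N0 x:[7,44] y:[43/2,39] z:[17,94/3] -> hit [43/2,94/3], descend [2, 11]
  N2 x:[23,44] y:[55/2,39] z:[17,91/3] -> hit [55/2,91/3], descend [3, 17]
    N3 x:[23,32] y:[55/2,39] z:[68/3,91/3] -> hit [55/2,91/3], descend [8, 23]
      N8 x:[26,32] y:[55/2,75/2] z:[28,91/3] -> hit [28,91/3], descend [13, 22]
        N13 x:[26,32] y:[55/2,28] z:[28,88/3] -> hit [28,28] leaf, test {P12@t=28}
        N22 x:[26,30] y:[71/2,75/2] z:[29,91/3] -> miss, prune
      N23 x:[23,28] y:[37,39] z:[68/3,24] -> miss, prune
    N17 x:[34,44] y:[55/2,35] z:[17,25] -> miss, prune
  N11 x:[7,26] y:[43/2,38] z:[64/3,94/3] -> hit [43/2,26], descend [6, 21]
    N6 x:[7,23] y:[45/2,38] z:[29,94/3] -> miss, prune
    N21 x:[11,26] y:[43/2,36] z:[64/3,80/3] -> hit [43/2,26], descend [1, 10]
      N1 x:[11,22] y:[59/2,36] z:[23,80/3] -> miss, prune
      N10 x:[12,26] y:[43/2,24] z:[64/3,76/3] -> hit [43/2,24], descend [18, 20]
        N18 x:[20,26] y:[43/2,45/2] z:[64/3,67/3] -> hit [43/2,67/3] leaf, test {P1@t=43/2}
        N20 x:[12,16] y:[43/2,24] z:[24,76/3] -> miss, prune

Visited [0, 2, 3, 8, 13, 22, 23, 17, 11, 6, 21, 1, 10, 18, 20]. Tests: 15 box, 2 leaf. Nearest: P1.

== RESULT ==
15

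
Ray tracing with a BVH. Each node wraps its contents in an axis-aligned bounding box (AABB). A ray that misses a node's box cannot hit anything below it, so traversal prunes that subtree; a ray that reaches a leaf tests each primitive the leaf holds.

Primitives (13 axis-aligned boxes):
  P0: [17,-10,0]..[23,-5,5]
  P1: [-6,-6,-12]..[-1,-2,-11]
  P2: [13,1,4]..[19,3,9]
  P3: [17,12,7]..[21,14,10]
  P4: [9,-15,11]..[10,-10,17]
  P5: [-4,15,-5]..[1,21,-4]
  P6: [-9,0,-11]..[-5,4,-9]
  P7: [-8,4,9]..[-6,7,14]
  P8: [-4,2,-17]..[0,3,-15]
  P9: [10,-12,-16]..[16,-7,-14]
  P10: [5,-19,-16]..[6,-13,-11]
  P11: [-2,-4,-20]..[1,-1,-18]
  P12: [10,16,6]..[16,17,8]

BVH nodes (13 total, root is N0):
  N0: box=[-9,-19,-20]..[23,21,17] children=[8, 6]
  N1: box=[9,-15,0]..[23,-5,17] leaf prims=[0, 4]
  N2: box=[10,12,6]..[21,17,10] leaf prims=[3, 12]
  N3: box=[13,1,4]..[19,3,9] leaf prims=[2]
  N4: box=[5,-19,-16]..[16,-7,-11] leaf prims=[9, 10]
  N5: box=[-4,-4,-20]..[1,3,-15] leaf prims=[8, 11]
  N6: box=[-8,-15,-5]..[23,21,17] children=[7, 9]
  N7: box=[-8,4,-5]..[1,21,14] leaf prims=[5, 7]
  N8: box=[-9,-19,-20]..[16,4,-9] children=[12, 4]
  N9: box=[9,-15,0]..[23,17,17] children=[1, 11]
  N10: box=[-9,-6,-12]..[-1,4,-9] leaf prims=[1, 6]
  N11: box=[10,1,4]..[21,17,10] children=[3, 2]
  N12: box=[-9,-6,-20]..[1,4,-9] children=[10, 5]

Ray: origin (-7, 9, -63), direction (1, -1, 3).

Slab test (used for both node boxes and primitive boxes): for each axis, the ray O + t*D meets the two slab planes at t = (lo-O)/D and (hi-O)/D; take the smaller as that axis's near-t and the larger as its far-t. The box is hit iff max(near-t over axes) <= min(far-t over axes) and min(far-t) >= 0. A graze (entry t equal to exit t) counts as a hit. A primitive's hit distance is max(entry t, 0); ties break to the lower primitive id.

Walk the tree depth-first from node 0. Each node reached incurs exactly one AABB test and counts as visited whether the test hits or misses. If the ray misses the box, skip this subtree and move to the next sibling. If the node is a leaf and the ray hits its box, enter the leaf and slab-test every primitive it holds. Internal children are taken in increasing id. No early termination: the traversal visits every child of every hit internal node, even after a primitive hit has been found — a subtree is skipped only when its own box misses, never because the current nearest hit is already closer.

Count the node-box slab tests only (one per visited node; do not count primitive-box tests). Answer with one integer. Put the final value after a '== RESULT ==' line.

Trace the traversal:
N0 x:[-2,30] y:[-12,28] z:[43/3,80/3] -> hit [43/3,80/3], descend [6, 8]
  N6 x:[-1,30] y:[-12,24] z:[58/3,80/3] -> hit [58/3,24], descend [7, 9]
    N7 x:[-1,8] y:[-12,5] z:[58/3,77/3] -> miss, prune
    N9 x:[16,30] y:[-8,24] z:[21,80/3] -> hit [21,24], descend [1, 11]
      N1 x:[16,30] y:[14,24] z:[21,80/3] -> hit [21,24] leaf, test {P0(miss), P4(miss)}
      N11 x:[17,28] y:[-8,8] z:[67/3,73/3] -> miss, prune
  N8 x:[-2,23] y:[5,28] z:[43/3,18] -> hit [43/3,18], descend [4, 12]
    N4 x:[12,23] y:[16,28] z:[47/3,52/3] -> hit [16,52/3] leaf, test {P9(miss), P10(miss)}
    N12 x:[-2,8] y:[5,15] z:[43/3,18] -> miss, prune

order=[0, 6, 7, 9, 1, 11, 8, 4, 12]  |boxes|=9  |leaves|=2  hit=miss

== RESULT ==
9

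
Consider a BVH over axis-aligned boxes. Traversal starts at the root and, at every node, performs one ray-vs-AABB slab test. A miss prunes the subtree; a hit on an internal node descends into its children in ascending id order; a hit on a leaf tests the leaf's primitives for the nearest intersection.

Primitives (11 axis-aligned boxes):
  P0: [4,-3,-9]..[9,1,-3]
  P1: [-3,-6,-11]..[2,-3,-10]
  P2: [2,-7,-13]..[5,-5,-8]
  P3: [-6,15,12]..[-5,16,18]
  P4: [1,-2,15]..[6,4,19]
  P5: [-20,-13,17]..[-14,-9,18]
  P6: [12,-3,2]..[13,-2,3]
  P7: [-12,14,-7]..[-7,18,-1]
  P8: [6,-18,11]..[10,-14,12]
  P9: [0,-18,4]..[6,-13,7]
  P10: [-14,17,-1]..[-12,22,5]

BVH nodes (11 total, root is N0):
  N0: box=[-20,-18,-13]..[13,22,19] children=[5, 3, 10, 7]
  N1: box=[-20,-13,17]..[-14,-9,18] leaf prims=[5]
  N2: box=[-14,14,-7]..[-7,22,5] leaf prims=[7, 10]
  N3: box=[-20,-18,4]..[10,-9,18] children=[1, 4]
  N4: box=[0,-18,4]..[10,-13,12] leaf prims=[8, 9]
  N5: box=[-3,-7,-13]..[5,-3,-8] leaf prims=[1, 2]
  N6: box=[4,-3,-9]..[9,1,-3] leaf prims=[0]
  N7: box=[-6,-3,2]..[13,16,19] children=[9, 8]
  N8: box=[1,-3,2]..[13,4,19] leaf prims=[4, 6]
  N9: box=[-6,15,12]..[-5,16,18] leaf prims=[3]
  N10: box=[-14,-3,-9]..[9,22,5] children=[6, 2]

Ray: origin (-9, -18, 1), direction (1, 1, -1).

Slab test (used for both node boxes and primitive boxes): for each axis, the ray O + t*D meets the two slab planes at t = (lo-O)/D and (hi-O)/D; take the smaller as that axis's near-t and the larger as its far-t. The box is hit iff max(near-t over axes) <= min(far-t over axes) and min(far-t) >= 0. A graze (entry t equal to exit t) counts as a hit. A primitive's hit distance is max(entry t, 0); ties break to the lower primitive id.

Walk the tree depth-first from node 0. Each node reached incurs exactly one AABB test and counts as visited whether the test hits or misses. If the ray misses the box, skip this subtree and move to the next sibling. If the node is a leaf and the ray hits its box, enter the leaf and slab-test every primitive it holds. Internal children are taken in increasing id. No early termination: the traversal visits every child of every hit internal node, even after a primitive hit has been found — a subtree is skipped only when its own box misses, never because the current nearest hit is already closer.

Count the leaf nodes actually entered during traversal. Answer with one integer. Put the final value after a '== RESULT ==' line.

Trace the traversal:
N0 x:[-11,22] y:[0,40] z:[-18,14] -> hit [0,14], descend [3, 5, 7, 10]
  N3 x:[-11,19] y:[0,9] z:[-17,-3] -> miss, prune
  N5 x:[6,14] y:[11,15] z:[9,14] -> hit [11,14] leaf, test {P1(miss), P2@t=11}
  N7 x:[3,22] y:[15,34] z:[-18,-1] -> miss, prune
  N10 x:[-5,18] y:[15,40] z:[-4,10] -> miss, prune

Summary -> nodes [0, 3, 5, 7, 10]; box-tests=5; leaf-entries=1; first=P2

== RESULT ==
1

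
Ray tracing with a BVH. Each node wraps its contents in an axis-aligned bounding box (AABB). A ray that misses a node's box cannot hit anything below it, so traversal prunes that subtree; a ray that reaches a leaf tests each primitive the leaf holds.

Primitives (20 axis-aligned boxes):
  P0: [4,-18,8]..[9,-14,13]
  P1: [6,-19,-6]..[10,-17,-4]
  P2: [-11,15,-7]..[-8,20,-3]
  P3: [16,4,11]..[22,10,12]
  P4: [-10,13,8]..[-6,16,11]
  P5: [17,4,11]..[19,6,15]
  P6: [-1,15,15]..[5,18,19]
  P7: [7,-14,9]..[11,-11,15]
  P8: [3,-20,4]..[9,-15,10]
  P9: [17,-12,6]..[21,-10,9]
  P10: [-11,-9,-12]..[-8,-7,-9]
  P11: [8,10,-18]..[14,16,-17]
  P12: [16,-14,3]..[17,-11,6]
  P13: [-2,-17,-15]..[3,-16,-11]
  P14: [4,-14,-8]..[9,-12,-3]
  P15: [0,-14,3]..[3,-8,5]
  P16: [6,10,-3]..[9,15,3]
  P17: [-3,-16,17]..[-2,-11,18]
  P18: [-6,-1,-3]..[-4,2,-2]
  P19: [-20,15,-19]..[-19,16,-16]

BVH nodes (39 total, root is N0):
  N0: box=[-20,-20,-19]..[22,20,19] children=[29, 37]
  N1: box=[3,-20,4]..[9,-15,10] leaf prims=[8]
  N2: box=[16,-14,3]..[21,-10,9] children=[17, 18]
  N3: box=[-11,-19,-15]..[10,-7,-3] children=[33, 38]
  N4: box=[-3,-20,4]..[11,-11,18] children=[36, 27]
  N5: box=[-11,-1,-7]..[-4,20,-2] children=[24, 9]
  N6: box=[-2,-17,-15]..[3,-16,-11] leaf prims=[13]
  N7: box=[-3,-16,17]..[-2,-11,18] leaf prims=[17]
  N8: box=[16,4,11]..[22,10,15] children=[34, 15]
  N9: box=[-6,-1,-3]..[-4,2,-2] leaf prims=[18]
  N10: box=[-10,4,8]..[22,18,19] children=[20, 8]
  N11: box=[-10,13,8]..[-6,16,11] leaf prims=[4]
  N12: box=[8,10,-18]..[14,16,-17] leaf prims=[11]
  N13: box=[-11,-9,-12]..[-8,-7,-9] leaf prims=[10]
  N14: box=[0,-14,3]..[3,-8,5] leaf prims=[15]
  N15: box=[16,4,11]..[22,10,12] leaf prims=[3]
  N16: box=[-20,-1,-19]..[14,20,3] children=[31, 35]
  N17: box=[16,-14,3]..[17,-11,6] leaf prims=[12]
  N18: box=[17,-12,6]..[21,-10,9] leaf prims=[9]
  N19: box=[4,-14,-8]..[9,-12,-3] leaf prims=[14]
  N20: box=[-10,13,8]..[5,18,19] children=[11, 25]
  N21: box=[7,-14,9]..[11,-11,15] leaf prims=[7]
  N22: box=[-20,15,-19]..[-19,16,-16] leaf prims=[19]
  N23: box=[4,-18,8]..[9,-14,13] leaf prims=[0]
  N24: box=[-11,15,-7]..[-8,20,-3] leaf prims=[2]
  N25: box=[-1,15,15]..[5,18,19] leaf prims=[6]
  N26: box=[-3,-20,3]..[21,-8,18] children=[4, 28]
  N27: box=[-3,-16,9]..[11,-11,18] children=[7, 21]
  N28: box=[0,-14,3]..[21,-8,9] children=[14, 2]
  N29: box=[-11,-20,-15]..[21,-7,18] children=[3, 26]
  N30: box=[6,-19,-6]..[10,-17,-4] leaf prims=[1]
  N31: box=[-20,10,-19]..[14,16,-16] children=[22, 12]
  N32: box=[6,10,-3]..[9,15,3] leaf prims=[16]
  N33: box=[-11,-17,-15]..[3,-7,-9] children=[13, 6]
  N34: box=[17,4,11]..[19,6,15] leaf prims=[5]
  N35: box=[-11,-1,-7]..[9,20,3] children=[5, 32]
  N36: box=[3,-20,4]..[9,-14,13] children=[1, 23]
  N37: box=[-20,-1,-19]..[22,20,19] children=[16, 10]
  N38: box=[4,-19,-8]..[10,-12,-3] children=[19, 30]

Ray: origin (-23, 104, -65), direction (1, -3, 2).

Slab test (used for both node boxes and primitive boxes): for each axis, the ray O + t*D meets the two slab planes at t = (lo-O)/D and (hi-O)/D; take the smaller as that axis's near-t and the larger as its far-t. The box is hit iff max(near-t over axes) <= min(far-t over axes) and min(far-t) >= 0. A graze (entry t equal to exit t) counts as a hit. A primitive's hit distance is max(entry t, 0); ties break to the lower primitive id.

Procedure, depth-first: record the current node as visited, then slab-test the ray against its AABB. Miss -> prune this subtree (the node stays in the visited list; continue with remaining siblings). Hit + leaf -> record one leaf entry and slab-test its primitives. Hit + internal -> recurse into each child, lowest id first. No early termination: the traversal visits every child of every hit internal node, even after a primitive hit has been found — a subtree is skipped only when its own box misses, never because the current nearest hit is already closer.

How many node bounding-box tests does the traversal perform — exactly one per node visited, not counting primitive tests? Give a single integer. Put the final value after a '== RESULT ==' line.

Trace the traversal:
N0 x:[3,45] y:[28,124/3] z:[23,42] -> hit [28,124/3], descend [29, 37]
  N29 x:[12,44] y:[37,124/3] z:[25,83/2] -> hit [37,124/3], descend [3, 26]
    N3 x:[12,33] y:[37,41] z:[25,31] -> miss, prune
    N26 x:[20,44] y:[112/3,124/3] z:[34,83/2] -> hit [112/3,124/3], descend [4, 28]
      N4 x:[20,34] y:[115/3,124/3] z:[69/2,83/2] -> miss, prune
      N28 x:[23,44] y:[112/3,118/3] z:[34,37] -> miss, prune
  N37 x:[3,45] y:[28,35] z:[23,42] -> hit [28,35], descend [10, 16]
    N10 x:[13,45] y:[86/3,100/3] z:[73/2,42] -> miss, prune
    N16 x:[3,37] y:[28,35] z:[23,34] -> hit [28,34], descend [31, 35]
      N31 x:[3,37] y:[88/3,94/3] z:[23,49/2] -> miss, prune
      N35 x:[12,32] y:[28,35] z:[29,34] -> hit [29,32], descend [5, 32]
        N5 x:[12,19] y:[28,35] z:[29,63/2] -> miss, prune
        N32 x:[29,32] y:[89/3,94/3] z:[31,34] -> hit [31,94/3] leaf, test {P16@t=31}

Summary -> nodes [0, 29, 3, 26, 4, 28, 37, 10, 16, 31, 35, 5, 32]; box-tests=13; leaf-entries=1; first=P16

== RESULT ==
13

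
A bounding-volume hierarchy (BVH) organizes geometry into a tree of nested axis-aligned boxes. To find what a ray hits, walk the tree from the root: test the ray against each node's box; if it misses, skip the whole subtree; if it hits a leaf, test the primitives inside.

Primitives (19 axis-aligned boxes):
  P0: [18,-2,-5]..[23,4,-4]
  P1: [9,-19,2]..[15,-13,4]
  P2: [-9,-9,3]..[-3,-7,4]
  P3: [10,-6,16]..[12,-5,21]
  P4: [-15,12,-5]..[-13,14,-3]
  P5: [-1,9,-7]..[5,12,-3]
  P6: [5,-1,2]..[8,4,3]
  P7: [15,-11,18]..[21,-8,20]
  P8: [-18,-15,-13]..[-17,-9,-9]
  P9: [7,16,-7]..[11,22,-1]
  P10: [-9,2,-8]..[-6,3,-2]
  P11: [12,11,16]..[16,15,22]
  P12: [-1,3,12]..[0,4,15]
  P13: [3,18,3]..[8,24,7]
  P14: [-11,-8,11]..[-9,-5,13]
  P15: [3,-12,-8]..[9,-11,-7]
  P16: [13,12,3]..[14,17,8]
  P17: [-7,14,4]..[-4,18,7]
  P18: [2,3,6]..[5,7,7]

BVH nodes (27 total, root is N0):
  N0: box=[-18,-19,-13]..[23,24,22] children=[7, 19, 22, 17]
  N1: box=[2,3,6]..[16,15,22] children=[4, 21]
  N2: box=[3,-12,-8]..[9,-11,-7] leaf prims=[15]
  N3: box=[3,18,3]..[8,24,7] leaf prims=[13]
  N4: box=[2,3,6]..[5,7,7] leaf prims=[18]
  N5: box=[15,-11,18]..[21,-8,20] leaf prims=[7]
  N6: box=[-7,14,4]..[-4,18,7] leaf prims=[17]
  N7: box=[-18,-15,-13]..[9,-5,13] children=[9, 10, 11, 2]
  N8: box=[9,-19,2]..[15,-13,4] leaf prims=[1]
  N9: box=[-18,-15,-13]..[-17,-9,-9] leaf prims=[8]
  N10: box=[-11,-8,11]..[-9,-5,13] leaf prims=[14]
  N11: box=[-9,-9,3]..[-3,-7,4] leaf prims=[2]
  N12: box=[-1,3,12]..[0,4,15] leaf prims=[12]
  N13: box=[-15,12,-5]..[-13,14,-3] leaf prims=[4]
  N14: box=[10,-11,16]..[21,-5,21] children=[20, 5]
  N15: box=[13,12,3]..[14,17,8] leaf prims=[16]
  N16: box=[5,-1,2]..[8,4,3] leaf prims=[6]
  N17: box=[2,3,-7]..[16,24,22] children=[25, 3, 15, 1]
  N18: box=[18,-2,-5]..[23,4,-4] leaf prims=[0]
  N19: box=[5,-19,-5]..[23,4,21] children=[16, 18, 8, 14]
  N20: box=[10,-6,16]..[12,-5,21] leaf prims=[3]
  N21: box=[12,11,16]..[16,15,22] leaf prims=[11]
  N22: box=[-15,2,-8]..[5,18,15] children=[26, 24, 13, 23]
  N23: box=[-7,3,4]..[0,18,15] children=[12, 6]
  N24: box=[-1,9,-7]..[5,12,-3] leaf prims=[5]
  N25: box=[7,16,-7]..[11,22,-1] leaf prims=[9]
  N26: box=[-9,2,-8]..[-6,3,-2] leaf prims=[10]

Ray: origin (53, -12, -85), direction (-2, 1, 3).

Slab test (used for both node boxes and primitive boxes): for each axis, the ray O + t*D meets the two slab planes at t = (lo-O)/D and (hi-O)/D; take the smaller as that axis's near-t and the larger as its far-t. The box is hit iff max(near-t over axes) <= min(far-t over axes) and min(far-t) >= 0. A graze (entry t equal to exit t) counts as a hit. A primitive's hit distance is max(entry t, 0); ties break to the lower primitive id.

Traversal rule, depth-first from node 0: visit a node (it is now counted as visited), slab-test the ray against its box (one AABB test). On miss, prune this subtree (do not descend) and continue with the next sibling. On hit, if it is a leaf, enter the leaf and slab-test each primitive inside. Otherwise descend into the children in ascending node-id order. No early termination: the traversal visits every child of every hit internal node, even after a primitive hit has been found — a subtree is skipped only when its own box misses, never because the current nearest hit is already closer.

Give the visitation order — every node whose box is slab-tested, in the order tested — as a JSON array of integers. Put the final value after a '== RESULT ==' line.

Trace the traversal:
N0 x:[15,71/2] y:[-7,36] z:[24,107/3] -> hit [24,71/2], descend [7, 17, 19, 22]
  N7 x:[22,71/2] y:[-3,7] z:[24,98/3] -> miss, prune
  N17 x:[37/2,51/2] y:[15,36] z:[26,107/3] -> miss, prune
  N19 x:[15,24] y:[-7,16] z:[80/3,106/3] -> miss, prune
  N22 x:[24,34] y:[14,30] z:[77/3,100/3] -> hit [77/3,30], descend [13, 23, 24, 26]
    N13 x:[33,34] y:[24,26] z:[80/3,82/3] -> miss, prune
    N23 x:[53/2,30] y:[15,30] z:[89/3,100/3] -> hit [89/3,30], descend [6, 12]
      N6 x:[57/2,30] y:[26,30] z:[89/3,92/3] -> hit [89/3,30] leaf, test {P17@t=89/3}
      N12 x:[53/2,27] y:[15,16] z:[97/3,100/3] -> miss, prune
    N24 x:[24,27] y:[21,24] z:[26,82/3] -> miss, prune
    N26 x:[59/2,31] y:[14,15] z:[77/3,83/3] -> miss, prune

11 AABB tests over nodes [0, 7, 17, 19, 22, 13, 23, 6, 12, 24, 26]; 1 leaf entered; closest P17.

== RESULT ==
[0, 7, 17, 19, 22, 13, 23, 6, 12, 24, 26]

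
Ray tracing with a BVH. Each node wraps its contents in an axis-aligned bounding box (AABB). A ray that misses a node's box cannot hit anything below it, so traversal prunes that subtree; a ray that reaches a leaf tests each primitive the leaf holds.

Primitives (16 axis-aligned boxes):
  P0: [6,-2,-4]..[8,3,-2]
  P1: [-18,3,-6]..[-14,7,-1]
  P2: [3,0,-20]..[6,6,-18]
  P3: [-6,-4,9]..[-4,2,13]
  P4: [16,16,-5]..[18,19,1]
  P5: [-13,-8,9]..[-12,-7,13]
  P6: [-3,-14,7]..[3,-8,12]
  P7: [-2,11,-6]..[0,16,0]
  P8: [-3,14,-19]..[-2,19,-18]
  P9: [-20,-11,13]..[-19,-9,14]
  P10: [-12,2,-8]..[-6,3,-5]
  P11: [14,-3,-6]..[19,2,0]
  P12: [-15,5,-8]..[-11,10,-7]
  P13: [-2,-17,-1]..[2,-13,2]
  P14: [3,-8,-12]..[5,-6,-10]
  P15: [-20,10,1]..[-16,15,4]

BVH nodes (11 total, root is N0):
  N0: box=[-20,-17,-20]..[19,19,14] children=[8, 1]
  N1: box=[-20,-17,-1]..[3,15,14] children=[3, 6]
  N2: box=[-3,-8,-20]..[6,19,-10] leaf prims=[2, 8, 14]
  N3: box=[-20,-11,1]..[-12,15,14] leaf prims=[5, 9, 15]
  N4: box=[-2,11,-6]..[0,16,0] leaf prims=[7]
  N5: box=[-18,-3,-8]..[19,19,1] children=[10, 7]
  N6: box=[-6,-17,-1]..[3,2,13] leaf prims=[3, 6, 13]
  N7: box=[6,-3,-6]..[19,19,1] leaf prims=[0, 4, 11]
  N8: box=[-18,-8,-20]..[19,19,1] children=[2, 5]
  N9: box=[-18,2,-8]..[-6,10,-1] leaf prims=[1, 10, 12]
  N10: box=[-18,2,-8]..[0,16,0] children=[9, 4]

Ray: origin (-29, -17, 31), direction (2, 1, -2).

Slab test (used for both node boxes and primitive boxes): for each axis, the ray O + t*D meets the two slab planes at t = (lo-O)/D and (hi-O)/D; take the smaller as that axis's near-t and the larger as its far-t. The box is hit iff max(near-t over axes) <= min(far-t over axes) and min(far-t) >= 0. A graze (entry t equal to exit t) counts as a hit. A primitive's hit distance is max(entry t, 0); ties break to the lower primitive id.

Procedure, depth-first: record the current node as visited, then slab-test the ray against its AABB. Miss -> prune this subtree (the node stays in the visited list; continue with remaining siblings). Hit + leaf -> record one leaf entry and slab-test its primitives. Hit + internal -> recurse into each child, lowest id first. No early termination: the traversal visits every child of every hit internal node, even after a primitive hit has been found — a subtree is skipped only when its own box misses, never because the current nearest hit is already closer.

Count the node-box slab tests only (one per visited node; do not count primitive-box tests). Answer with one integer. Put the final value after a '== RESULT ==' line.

Trace the traversal:
N0 x:[9/2,24] y:[0,36] z:[17/2,51/2] -> hit [17/2,24], descend [1, 8]
  N1 x:[9/2,16] y:[0,32] z:[17/2,16] -> hit [17/2,16], descend [3, 6]
    N3 x:[9/2,17/2] y:[6,32] z:[17/2,15] -> hit [17/2,17/2] leaf, test {P5(miss), P9(miss), P15(miss)}
    N6 x:[23/2,16] y:[0,19] z:[9,16] -> hit [23/2,16] leaf, test {P3(miss), P6(miss), P13(miss)}
  N8 x:[11/2,24] y:[9,36] z:[15,51/2] -> hit [15,24], descend [2, 5]
    N2 x:[13,35/2] y:[9,36] z:[41/2,51/2] -> miss, prune
    N5 x:[11/2,24] y:[14,36] z:[15,39/2] -> hit [15,39/2], descend [7, 10]
      N7 x:[35/2,24] y:[14,36] z:[15,37/2] -> hit [35/2,37/2] leaf, test {P0@t=35/2, P4(miss), P11(miss)}
      N10 x:[11/2,29/2] y:[19,33] z:[31/2,39/2] -> miss, prune

Visited [0, 1, 3, 6, 8, 2, 5, 7, 10]. Tests: 9 box, 3 leaf. Nearest: P0.

== RESULT ==
9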